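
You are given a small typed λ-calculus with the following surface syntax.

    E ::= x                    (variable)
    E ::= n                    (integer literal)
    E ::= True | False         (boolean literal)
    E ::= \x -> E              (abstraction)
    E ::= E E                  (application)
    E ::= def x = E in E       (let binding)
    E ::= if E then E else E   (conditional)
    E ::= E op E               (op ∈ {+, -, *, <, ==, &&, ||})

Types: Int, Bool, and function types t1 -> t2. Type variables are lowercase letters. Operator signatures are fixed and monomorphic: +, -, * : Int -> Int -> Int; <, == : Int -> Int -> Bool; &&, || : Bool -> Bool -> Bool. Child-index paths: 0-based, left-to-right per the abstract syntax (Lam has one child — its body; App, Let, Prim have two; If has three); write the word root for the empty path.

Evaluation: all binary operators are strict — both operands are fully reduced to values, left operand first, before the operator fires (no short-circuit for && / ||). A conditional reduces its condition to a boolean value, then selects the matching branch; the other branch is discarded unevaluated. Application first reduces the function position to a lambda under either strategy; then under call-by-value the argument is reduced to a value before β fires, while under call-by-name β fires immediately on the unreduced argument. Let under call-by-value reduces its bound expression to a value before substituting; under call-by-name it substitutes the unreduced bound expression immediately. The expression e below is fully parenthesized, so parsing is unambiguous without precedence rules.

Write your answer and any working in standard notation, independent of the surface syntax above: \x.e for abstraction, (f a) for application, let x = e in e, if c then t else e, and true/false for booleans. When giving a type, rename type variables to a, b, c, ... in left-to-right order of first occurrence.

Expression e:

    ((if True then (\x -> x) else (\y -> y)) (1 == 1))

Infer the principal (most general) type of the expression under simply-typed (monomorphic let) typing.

Trace:
  unify Bool ~ Bool
x : a
\x._ : a -> a
y : b
\y._ : b -> b
  unify a -> a ~ b -> b
  unify a ~ b
  unify b ~ b
  unify Int ~ Int
  unify Int ~ Int
  unify b -> b ~ Bool -> c
  unify b ~ Bool
  unify Bool ~ c
_ _ : Bool

Answer: Bool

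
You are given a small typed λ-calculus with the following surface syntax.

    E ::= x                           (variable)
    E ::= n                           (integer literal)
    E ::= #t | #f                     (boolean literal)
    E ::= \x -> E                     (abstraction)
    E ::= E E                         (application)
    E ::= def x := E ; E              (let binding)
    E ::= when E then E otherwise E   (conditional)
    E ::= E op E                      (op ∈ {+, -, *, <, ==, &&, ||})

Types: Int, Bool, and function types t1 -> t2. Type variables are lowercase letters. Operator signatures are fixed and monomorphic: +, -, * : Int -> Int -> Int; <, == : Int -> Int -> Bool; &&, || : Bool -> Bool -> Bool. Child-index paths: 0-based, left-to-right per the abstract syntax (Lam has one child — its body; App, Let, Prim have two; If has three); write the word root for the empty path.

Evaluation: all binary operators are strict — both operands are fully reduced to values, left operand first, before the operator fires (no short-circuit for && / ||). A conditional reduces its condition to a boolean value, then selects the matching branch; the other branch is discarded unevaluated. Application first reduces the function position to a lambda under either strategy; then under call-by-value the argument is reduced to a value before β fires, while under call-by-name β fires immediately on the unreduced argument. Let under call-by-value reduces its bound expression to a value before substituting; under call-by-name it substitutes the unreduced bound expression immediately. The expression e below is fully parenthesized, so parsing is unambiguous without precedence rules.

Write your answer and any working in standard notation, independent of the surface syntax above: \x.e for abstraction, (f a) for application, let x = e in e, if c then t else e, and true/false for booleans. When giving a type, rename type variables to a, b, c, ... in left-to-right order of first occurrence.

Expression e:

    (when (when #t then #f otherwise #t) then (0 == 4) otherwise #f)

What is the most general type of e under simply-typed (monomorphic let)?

Answer: Bool

Derivation:
  unify Bool ~ Bool
  unify Bool ~ Bool
  unify Bool ~ Bool
  unify Int ~ Int
  unify Int ~ Int
  unify Bool ~ Bool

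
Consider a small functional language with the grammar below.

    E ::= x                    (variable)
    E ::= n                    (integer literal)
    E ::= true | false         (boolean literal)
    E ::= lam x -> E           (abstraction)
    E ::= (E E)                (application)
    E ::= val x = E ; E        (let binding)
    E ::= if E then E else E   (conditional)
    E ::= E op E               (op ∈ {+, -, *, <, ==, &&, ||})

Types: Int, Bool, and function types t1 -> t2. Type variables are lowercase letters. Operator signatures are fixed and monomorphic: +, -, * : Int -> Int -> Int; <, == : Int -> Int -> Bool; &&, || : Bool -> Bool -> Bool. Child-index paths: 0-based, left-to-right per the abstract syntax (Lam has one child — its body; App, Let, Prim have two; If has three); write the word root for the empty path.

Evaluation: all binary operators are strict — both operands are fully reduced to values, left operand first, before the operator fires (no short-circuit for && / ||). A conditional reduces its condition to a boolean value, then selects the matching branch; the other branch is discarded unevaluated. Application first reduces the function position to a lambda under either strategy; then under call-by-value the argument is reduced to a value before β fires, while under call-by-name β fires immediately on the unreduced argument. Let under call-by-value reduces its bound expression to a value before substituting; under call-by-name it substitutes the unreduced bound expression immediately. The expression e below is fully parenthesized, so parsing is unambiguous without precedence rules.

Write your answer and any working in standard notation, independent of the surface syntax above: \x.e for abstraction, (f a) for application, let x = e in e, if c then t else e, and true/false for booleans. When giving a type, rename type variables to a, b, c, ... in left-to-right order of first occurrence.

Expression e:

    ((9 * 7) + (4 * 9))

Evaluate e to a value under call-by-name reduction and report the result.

Trace:
step 0: ((9 * 7) + (4 * 9))
step 1: [delta@0] (63 + (4 * 9))
step 2: [delta@1] (63 + 36)
step 3: [delta@root] 99

Answer: 99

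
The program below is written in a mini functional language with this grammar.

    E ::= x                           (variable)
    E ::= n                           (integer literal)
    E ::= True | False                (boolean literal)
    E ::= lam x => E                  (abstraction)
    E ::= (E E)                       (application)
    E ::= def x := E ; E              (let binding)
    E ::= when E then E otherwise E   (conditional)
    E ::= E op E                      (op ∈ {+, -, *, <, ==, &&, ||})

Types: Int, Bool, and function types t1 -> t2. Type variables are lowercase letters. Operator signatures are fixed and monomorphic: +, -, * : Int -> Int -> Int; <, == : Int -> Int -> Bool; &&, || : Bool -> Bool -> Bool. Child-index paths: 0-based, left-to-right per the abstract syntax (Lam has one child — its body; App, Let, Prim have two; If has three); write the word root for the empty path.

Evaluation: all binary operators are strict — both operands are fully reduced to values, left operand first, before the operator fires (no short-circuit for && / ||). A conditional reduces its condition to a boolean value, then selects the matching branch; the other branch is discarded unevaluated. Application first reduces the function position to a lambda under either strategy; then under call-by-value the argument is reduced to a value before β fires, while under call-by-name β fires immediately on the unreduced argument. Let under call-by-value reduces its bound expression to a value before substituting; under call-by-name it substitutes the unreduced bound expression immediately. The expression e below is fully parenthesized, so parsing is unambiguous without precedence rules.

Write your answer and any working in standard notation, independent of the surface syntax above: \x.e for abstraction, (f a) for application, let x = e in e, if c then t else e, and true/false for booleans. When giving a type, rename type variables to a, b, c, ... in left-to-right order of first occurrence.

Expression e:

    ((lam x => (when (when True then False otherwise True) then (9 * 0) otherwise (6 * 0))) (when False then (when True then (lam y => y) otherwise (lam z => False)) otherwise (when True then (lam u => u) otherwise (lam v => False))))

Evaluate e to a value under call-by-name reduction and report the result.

Trace:
step 0: ((\x.(if (if true then false else true) then (9 * 0) else (6 * 0))) (if false then (if true then (\y.y) else (\z.false)) else (if true then (\u.u) else (\v.false))))
step 1: [beta@root] (if (if true then false else true) then (9 * 0) else (6 * 0))
step 2: [if@0] (if false then (9 * 0) else (6 * 0))
step 3: [if@root] (6 * 0)
step 4: [delta@root] 0

Answer: 0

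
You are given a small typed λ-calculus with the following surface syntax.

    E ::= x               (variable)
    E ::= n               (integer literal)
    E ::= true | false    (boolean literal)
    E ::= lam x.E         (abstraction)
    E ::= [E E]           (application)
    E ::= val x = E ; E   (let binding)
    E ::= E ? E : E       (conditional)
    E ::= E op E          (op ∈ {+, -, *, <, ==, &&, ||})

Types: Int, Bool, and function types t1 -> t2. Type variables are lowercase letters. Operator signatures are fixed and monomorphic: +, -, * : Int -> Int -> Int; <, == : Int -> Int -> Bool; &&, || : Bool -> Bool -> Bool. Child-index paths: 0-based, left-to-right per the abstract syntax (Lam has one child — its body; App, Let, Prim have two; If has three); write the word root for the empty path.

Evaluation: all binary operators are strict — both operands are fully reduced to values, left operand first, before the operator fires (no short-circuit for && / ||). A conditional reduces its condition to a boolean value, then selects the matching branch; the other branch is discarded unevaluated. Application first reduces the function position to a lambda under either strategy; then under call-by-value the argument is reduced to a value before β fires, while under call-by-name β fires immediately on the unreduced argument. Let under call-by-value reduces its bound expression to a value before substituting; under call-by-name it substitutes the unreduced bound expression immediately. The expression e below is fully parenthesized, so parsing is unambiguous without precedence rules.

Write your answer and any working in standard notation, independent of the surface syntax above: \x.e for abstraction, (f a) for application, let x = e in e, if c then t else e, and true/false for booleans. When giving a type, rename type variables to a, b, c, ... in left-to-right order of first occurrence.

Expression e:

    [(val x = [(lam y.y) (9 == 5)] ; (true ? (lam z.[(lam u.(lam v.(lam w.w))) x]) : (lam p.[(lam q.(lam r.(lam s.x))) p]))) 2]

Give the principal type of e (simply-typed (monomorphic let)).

Answer: a -> Bool -> Bool

Derivation:
y : a
\y._ : a -> a
  unify Int ~ Int
  unify Int ~ Int
  unify a -> a ~ Bool -> b
  unify a ~ Bool
  unify Bool ~ b
_ _ : Bool
let x : Bool
  unify Bool ~ Bool
w : f
\w._ : f -> f
\v._ : e -> f -> f
\u._ : d -> e -> f -> f
x : Bool
  unify d -> e -> f -> f ~ Bool -> g
  unify d ~ Bool
  unify e -> f -> f ~ g
_ _ : e -> f -> f
\z._ : c -> e -> f -> f
x : Bool
\s._ : k -> Bool
\r._ : j -> k -> Bool
\q._ : i -> j -> k -> Bool
p : h
  unify i -> j -> k -> Bool ~ h -> l
  unify i ~ h
  unify j -> k -> Bool ~ l
_ _ : j -> k -> Bool
\p._ : h -> j -> k -> Bool
  unify c -> e -> f -> f ~ h -> j -> k -> Bool
  unify c ~ h
  unify e -> f -> f ~ j -> k -> Bool
  unify e ~ j
  unify f -> f ~ k -> Bool
  unify f ~ k
  unify k ~ Bool
  unify h -> j -> Bool -> Bool ~ Int -> m
  unify h ~ Int
  unify j -> Bool -> Bool ~ m
_ _ : j -> Bool -> Bool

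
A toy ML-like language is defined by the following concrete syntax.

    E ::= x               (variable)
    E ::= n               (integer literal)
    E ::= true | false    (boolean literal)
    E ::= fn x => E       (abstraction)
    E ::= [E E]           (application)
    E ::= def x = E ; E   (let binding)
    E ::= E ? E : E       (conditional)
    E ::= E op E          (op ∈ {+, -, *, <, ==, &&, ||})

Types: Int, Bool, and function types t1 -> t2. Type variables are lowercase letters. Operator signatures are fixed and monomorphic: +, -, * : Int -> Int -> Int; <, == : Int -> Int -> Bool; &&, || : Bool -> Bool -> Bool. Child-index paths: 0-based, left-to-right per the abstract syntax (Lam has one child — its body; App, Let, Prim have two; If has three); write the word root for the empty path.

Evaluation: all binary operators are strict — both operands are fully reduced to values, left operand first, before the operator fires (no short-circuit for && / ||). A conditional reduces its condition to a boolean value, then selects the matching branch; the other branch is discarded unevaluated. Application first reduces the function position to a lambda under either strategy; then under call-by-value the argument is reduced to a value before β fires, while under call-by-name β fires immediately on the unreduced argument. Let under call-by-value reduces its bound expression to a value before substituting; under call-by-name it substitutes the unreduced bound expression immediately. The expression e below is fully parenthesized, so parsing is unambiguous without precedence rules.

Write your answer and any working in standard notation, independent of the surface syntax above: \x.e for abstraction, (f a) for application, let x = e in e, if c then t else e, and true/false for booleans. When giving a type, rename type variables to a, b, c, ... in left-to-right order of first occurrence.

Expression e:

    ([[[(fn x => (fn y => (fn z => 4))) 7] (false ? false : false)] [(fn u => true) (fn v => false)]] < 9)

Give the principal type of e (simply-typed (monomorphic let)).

Working:
\z._ : c -> Int
\y._ : b -> c -> Int
\x._ : a -> b -> c -> Int
  unify a -> b -> c -> Int ~ Int -> d
  unify a ~ Int
  unify b -> c -> Int ~ d
_ _ : b -> c -> Int
  unify Bool ~ Bool
  unify Bool ~ Bool
  unify b -> c -> Int ~ Bool -> e
  unify b ~ Bool
  unify c -> Int ~ e
_ _ : c -> Int
\u._ : f -> Bool
\v._ : g -> Bool
  unify f -> Bool ~ (g -> Bool) -> h
  unify f ~ g -> Bool
  unify Bool ~ h
_ _ : Bool
  unify c -> Int ~ Bool -> i
  unify c ~ Bool
  unify Int ~ i
_ _ : Int
  unify Int ~ Int
  unify Int ~ Int

Answer: Bool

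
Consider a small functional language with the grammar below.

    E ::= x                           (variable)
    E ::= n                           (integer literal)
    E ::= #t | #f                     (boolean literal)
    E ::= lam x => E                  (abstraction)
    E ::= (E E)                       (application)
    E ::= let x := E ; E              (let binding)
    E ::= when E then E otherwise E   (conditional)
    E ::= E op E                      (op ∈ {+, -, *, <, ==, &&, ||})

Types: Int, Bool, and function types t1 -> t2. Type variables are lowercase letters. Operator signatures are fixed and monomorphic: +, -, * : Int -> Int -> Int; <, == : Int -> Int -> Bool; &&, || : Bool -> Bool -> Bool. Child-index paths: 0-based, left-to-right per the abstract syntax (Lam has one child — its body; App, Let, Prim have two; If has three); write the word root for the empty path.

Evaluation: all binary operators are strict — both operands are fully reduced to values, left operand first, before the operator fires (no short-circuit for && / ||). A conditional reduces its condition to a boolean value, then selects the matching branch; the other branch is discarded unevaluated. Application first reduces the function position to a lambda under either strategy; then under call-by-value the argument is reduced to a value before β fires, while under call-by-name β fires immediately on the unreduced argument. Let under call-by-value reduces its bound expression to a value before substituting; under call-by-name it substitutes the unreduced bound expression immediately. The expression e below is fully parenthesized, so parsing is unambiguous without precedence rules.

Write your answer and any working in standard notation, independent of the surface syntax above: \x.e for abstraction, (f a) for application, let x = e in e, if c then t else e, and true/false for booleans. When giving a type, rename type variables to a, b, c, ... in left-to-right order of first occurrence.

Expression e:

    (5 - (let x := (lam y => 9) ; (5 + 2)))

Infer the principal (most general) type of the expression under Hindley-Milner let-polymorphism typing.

Answer: Int

Derivation:
  unify Int ~ Int
\y._ : a -> Int
let x : forall. a -> Int
  unify Int ~ Int
  unify Int ~ Int
  unify Int ~ Int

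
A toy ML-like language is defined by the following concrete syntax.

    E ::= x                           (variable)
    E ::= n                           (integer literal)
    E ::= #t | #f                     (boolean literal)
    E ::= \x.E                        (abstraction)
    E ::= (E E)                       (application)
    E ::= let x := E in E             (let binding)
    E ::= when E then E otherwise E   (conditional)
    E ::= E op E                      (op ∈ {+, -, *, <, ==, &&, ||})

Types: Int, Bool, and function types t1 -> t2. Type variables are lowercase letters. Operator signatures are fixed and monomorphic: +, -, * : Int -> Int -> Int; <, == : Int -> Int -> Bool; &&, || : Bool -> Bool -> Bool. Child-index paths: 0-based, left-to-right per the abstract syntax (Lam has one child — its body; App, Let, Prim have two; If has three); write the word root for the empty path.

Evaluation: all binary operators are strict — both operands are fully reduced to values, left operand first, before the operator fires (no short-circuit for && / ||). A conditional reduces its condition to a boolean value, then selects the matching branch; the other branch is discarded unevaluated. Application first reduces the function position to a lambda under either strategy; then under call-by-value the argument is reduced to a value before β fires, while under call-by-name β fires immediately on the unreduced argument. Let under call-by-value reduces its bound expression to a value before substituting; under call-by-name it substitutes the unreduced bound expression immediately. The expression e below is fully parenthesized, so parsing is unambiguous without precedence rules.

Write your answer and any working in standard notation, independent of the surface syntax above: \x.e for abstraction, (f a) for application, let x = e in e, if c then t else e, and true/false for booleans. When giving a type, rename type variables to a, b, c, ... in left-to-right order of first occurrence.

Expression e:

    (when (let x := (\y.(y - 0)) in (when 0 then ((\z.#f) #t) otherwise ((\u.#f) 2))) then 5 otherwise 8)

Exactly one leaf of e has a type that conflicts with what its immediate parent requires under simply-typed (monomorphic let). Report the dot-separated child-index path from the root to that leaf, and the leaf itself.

Answer: 0.1.0 : 0

Working:
y : a
  unify a ~ Int
  unify Int ~ Int
\y._ : Int -> Int
let x : Int -> Int
  unify Int ~ Bool
  FAIL: mismatch Int ~ Bool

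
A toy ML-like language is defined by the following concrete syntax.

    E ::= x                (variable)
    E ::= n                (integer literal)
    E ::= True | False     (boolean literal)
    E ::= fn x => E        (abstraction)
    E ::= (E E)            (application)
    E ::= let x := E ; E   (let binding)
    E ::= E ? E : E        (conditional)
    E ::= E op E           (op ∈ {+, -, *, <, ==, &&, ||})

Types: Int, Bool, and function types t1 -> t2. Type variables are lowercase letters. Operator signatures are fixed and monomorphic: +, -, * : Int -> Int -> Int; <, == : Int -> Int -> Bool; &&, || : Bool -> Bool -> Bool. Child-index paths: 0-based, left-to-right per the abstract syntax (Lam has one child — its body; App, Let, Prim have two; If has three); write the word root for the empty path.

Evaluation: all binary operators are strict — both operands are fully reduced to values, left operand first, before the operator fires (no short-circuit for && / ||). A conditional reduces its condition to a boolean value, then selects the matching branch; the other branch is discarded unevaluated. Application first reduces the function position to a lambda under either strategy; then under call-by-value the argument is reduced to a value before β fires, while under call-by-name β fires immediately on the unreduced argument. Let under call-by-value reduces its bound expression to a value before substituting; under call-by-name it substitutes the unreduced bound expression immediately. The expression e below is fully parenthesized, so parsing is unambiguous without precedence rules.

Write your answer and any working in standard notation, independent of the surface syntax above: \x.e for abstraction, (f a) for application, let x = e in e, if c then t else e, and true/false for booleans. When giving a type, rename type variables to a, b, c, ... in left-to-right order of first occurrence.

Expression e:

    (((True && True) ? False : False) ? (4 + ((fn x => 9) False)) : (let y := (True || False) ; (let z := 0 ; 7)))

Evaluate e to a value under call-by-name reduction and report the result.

Derivation:
step 0: (if (if (true && true) then false else false) then (4 + ((\x.9) false)) else (let y = (true || false) in (let z = 0 in 7)))
step 1: [delta@0.0] (if (if true then false else false) then (4 + ((\x.9) false)) else (let y = (true || false) in (let z = 0 in 7)))
step 2: [if@0] (if false then (4 + ((\x.9) false)) else (let y = (true || false) in (let z = 0 in 7)))
step 3: [if@root] (let y = (true || false) in (let z = 0 in 7))
step 4: [let@root] (let z = 0 in 7)
step 5: [let@root] 7

Answer: 7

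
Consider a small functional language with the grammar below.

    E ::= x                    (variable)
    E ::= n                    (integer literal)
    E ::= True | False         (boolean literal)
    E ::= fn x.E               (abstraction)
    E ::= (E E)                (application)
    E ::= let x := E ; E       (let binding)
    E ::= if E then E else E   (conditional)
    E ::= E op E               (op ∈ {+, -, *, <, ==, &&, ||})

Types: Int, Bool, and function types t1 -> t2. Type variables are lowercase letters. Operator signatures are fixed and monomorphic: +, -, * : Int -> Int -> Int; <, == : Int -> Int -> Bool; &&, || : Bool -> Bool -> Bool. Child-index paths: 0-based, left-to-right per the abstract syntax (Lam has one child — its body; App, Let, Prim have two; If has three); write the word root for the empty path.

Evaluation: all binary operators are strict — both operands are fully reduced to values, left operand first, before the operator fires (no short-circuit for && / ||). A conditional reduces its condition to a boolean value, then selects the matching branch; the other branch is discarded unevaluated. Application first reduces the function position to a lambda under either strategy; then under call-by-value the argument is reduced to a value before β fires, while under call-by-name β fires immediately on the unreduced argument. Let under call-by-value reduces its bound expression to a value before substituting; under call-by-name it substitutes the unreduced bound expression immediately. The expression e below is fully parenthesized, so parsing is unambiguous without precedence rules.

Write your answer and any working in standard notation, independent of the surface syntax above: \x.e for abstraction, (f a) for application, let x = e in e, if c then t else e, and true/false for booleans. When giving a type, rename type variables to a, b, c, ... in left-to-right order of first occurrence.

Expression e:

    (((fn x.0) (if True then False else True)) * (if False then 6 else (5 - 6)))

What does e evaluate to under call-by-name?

Working:
step 0: (((\x.0) (if true then false else true)) * (if false then 6 else (5 - 6)))
step 1: [beta@0] (0 * (if false then 6 else (5 - 6)))
step 2: [if@1] (0 * (5 - 6))
step 3: [delta@1] (0 * -1)
step 4: [delta@root] 0

Answer: 0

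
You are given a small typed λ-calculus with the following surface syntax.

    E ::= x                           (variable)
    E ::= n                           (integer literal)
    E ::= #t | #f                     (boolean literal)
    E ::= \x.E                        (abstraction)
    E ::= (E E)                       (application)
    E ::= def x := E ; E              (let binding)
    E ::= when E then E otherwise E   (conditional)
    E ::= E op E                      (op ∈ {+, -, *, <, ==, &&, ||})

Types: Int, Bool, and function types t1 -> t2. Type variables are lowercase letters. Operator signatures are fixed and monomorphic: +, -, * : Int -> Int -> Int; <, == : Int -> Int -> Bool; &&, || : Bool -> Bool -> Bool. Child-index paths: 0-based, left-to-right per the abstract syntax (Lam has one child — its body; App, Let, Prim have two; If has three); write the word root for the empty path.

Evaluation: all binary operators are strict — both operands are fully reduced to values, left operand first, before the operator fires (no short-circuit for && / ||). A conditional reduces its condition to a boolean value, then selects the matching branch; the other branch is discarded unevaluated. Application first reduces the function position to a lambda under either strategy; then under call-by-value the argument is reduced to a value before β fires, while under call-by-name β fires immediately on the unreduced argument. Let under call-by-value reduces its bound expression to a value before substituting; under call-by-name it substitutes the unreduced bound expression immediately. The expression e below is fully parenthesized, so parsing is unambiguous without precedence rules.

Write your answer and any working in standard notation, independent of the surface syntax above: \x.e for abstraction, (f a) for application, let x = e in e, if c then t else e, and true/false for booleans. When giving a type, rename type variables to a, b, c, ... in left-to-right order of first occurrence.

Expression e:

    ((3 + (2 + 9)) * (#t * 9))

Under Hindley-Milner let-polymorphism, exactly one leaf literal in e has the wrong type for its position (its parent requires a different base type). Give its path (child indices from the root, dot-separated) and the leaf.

Working:
  unify Int ~ Int
  unify Int ~ Int
  unify Int ~ Int
  unify Int ~ Int
  unify Int ~ Int
  unify Bool ~ Int
  FAIL: mismatch Bool ~ Int

Answer: 1.0 : true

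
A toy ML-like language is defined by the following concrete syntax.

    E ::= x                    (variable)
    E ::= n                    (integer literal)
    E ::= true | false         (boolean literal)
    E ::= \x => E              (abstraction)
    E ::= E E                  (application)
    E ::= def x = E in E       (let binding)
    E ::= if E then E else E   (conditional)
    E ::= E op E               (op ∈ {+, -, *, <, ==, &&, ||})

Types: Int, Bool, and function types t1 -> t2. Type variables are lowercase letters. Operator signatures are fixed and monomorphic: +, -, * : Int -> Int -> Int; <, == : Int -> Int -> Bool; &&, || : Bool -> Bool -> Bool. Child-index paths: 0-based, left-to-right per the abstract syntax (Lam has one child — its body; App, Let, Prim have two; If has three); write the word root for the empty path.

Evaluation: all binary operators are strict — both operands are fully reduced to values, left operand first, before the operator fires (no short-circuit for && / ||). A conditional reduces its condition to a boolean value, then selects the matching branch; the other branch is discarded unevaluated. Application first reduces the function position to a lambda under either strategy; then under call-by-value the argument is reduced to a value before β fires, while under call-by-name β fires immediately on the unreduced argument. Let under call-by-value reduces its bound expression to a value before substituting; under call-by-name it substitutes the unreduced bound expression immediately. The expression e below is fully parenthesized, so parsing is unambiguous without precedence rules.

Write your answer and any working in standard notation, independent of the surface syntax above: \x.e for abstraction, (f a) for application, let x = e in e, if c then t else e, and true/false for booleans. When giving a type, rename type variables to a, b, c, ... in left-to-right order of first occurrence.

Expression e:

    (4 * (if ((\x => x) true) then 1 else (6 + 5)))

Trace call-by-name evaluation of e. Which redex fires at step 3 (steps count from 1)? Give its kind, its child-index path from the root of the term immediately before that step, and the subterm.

Answer: delta at root : (4 * 1)

Derivation:
step 0: (4 * (if ((\x.x) true) then 1 else (6 + 5)))
step 1: [beta@1.0] (4 * (if true then 1 else (6 + 5)))
step 2: [if@1] (4 * 1)
step 3: [delta@root] 4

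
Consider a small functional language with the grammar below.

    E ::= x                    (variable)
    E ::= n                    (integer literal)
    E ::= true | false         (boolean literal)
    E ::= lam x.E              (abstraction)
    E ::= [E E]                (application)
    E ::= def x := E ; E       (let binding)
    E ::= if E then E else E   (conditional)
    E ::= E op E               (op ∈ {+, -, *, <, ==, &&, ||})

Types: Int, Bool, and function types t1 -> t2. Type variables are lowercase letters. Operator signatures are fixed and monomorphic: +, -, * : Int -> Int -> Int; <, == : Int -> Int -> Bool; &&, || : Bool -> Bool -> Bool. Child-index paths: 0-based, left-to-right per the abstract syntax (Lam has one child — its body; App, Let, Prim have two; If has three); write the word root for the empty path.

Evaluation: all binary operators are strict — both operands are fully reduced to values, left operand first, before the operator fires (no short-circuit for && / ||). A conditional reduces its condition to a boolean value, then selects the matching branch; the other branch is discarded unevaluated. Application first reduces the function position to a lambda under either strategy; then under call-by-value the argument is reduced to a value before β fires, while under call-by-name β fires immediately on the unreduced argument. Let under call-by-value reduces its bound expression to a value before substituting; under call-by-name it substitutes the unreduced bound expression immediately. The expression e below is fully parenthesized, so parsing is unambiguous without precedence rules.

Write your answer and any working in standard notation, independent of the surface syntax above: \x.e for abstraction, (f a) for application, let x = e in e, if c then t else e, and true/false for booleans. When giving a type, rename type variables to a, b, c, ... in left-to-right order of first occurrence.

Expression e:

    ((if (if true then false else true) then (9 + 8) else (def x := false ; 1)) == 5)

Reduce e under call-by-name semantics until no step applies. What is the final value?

Answer: false

Working:
step 0: ((if (if true then false else true) then (9 + 8) else (let x = false in 1)) == 5)
step 1: [if@0.0] ((if false then (9 + 8) else (let x = false in 1)) == 5)
step 2: [if@0] ((let x = false in 1) == 5)
step 3: [let@0] (1 == 5)
step 4: [delta@root] false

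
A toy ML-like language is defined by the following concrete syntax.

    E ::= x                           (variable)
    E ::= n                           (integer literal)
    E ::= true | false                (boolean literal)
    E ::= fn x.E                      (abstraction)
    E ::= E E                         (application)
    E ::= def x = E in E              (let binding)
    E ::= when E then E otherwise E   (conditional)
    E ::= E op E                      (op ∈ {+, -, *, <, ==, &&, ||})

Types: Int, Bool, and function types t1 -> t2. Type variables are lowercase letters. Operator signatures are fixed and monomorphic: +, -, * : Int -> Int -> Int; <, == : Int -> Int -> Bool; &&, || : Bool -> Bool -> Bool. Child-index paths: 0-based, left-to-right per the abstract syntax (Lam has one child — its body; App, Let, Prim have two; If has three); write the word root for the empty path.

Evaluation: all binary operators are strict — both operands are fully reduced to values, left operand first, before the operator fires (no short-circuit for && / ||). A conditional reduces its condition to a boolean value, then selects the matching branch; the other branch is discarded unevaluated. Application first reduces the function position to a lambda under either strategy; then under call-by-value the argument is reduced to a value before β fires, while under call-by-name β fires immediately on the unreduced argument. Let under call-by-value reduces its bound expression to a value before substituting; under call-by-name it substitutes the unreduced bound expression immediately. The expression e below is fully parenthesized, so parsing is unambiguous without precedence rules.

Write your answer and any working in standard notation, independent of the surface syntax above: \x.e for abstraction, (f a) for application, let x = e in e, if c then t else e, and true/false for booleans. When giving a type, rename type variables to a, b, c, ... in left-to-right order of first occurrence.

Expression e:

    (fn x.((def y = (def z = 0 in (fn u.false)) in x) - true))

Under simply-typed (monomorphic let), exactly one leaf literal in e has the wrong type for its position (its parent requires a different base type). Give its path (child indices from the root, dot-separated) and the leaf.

Answer: 0.1 : true

Derivation:
let z : Int
\u._ : b -> Bool
let y : b -> Bool
x : a
  unify a ~ Int
  unify Bool ~ Int
  FAIL: mismatch Bool ~ Int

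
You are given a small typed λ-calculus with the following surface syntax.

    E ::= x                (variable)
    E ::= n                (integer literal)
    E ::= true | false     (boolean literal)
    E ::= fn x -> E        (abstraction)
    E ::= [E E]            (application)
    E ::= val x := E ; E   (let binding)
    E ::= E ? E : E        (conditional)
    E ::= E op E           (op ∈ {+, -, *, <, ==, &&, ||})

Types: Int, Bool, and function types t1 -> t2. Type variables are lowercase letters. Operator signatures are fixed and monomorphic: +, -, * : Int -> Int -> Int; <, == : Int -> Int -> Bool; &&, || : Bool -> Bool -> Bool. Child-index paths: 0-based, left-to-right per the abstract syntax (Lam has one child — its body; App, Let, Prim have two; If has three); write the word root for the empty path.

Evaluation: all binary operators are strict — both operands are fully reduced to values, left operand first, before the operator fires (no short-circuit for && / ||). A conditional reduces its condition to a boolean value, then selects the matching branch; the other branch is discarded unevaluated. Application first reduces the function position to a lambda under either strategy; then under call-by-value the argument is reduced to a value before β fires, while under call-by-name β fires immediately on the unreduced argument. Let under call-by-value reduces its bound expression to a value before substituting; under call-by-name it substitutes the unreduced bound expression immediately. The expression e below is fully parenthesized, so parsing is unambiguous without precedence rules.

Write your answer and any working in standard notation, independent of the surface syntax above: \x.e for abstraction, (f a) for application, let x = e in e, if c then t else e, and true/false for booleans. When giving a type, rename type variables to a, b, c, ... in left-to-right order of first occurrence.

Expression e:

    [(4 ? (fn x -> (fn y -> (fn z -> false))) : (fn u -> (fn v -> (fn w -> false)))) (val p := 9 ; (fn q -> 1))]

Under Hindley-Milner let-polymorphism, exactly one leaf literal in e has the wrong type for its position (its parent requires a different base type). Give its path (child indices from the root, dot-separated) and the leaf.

Working:
  unify Int ~ Bool
  FAIL: mismatch Int ~ Bool

Answer: 0.0 : 4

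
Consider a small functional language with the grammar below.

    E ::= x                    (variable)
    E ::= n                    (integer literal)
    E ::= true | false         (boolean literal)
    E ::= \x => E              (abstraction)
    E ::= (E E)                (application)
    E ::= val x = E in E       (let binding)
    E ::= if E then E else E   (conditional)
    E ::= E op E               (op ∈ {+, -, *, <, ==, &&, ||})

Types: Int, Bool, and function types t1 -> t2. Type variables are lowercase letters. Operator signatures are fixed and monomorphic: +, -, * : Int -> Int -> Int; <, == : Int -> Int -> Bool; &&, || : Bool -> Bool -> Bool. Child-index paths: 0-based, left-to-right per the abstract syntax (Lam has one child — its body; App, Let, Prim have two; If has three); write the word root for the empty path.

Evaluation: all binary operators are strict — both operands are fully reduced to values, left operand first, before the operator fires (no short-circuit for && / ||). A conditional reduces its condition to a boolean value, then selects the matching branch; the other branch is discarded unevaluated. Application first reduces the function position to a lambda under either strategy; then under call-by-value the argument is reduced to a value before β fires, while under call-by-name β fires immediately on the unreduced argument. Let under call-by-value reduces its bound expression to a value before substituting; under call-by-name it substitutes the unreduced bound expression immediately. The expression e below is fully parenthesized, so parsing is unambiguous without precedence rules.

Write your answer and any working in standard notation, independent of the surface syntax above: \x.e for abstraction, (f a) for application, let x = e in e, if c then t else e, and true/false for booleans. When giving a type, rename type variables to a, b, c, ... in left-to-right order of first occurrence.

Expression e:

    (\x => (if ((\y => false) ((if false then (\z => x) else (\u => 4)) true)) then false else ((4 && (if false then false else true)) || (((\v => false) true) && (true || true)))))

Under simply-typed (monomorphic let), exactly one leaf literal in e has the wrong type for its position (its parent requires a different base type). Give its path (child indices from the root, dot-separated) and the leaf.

Answer: 0.2.0.0 : 4

Working:
\y._ : b -> Bool
  unify Bool ~ Bool
x : a
\z._ : c -> a
\u._ : d -> Int
  unify c -> a ~ d -> Int
  unify c ~ d
  unify a ~ Int
  unify d -> Int ~ Bool -> e
  unify d ~ Bool
  unify Int ~ e
_ _ : Int
  unify b -> Bool ~ Int -> f
  unify b ~ Int
  unify Bool ~ f
_ _ : Bool
  unify Bool ~ Bool
  unify Int ~ Bool
  FAIL: mismatch Int ~ Bool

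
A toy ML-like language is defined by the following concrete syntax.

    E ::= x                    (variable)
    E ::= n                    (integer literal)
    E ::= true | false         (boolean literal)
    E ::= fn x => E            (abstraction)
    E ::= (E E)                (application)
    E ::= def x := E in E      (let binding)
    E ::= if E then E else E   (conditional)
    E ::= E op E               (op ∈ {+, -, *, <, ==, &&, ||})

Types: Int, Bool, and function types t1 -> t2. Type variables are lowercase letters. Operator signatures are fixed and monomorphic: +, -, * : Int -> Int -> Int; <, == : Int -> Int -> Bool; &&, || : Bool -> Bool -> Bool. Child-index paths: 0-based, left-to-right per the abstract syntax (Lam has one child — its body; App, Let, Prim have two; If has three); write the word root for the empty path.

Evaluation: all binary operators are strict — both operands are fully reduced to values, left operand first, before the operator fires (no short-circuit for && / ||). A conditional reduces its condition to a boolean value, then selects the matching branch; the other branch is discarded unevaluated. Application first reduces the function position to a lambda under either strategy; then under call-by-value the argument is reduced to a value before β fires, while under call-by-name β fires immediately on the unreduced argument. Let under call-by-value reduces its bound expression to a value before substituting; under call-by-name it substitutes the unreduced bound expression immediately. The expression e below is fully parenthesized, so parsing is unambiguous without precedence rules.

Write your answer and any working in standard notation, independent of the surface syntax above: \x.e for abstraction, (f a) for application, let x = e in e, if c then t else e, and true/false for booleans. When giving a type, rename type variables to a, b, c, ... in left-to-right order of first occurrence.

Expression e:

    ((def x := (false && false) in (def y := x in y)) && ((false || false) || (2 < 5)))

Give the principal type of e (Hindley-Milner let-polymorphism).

Answer: Bool

Trace:
  unify Bool ~ Bool
  unify Bool ~ Bool
let x : Bool
x : Bool
let y : Bool
y : Bool
  unify Bool ~ Bool
  unify Bool ~ Bool
  unify Bool ~ Bool
  unify Bool ~ Bool
  unify Int ~ Int
  unify Int ~ Int
  unify Bool ~ Bool
  unify Bool ~ Bool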